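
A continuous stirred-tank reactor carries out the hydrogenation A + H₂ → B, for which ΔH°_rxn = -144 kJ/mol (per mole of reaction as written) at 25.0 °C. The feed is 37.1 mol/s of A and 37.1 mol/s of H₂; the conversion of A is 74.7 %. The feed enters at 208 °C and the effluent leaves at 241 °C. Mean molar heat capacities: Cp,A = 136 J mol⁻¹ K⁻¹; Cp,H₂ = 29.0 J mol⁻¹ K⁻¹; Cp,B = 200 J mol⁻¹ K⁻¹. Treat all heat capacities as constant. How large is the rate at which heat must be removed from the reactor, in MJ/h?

Extent of reaction ξ = 0.747 × 37.1 = 27.714 mol/s
Reaction term: ξ·ΔH°_rxn = 27.714 × -144 = -3990.8 kJ/s
Sensible, feed 208→25 °C: -1120.2 kJ/s
Outlet flows (mol/s): A 9.3863, H₂ 9.3863, B 27.714
Sensible, products 25→241 °C: 1531.8 kJ/s
Q = ΔH = -3579.2 kJ/s = -3579.2 kW
Heat removed = 12885 MJ/h

Q_out = 12900 MJ/h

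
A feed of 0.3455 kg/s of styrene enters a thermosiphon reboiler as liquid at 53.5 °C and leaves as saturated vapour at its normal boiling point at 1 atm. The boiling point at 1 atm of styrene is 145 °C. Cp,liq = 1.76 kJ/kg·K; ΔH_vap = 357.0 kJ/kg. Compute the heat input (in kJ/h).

Q = 644000 kJ/h

liquid 53.5→145 °C: 161.04 kJ/kg
vaporisation at 145 °C: 357 kJ/kg
Δh = 161.04 + 357 = 518.04 kJ/kg
Q = ṁ·Δh = 0.3455 kg/s × 518.04 kJ/kg = 178.98 kJ/s
|Q| = 178.98 kW = 644340 kJ/h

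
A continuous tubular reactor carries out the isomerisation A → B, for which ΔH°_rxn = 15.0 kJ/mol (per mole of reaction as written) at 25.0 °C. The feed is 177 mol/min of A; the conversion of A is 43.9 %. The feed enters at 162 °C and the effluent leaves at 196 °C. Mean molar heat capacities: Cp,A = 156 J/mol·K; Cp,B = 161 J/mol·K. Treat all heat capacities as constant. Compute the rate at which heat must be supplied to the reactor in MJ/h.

Q_in = 130 MJ/h

Extent of reaction ξ = 0.439 × 177 = 77.703 mol/min
Reaction term: ξ·ΔH°_rxn = 77.703 × 15.0 = 1165.5 kJ/min
Sensible, feed 162→25 °C: -3782.8 kJ/min
Outlet flows (mol/min): A 99.297, B 77.703
Sensible, products 25→196 °C: 4788.1 kJ/min
Q = ΔH = 2170.8 kJ/min = 36.18 kW
Heat supplied = 130.25 MJ/h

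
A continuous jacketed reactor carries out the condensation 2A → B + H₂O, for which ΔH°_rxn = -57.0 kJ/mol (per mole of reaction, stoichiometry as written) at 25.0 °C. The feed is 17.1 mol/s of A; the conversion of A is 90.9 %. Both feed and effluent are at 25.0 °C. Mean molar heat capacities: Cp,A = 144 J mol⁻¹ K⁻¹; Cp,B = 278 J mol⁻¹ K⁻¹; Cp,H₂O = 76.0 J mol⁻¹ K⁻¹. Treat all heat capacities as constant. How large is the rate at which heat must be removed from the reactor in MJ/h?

Extent of reaction ξ = 0.909 × 17.1 / 2 = 7.772 mol/s
Reaction term: ξ·ΔH°_rxn = 7.772 × -57.0 = -443 kJ/s
Q = ΔH = -443 kJ/s = -443 kW
Heat removed = 1594.8 MJ/h

Q_out = 1590 MJ/h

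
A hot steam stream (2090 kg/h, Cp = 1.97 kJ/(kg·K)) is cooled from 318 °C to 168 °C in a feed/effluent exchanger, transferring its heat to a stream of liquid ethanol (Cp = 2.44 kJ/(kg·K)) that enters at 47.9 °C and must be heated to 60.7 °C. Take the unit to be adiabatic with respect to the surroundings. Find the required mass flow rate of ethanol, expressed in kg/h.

Heat released by hot stream: Q = 2090 × 1.97 × (318 − 168) = 617600 kJ/h
Energy balance on cold side (adiabatic exchanger): Q = ṁ_c·Cp_c·(T_c,out − T_c,in)
ṁ_c = 617600 / [2.44 × (60.7 − 47.9)] = 19774 kg/h

ṁ_c = 19800 kg/h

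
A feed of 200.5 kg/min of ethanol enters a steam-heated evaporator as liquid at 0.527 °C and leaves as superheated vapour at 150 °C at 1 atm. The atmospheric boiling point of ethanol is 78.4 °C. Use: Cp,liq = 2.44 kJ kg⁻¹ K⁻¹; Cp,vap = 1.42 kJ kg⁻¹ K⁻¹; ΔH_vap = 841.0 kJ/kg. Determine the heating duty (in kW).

liquid 0.527→78.4 °C: 190.01 kJ/kg
vaporisation at 78.4 °C: 841 kJ/kg
vapour 78.4→150 °C: 101.67 kJ/kg
Δh = 190.01 + 841 + 101.67 = 1132.7 kJ/kg
Q = ṁ·Δh = 200.5 kg/min × 1132.7 kJ/kg = 227100 kJ/min
|Q| = 3785 kW

Q = 3790 kW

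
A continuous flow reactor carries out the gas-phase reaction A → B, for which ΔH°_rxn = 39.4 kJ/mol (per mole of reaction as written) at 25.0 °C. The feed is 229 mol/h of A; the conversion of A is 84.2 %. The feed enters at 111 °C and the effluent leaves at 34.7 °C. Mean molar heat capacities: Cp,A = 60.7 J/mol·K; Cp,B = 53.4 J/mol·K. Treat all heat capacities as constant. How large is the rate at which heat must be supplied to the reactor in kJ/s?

Extent of reaction ξ = 0.842 × 229 = 192.82 mol/h
Reaction term: ξ·ΔH°_rxn = 192.82 × 39.4 = 7597 kJ/h
Sensible, feed 111→25 °C: -1195.4 kJ/h
Outlet flows (mol/h): A 36.182, B 192.82
Sensible, products 25→34.7 °C: 121.18 kJ/h
Q = ΔH = 6522.8 kJ/h = 1.8119 kW
Heat supplied = 1.8119 kJ/s

Q_in = 1.81 kJ/s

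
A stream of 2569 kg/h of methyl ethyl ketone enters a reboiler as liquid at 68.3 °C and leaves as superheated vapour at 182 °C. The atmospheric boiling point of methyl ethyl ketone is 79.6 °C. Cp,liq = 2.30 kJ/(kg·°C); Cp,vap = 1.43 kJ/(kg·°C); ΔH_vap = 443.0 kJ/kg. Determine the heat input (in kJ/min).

Q = 26400 kJ/min

liquid 68.3→79.6 °C: 25.99 kJ/kg
vaporisation at 79.6 °C: 443 kJ/kg
vapour 79.6→182 °C: 146.43 kJ/kg
Δh = 25.99 + 443 + 146.43 = 615.42 kJ/kg
Q = ṁ·Δh = 2569 kg/h × 615.42 kJ/kg = 1.581e+06 kJ/h
|Q| = 439.17 kW = 26350 kJ/min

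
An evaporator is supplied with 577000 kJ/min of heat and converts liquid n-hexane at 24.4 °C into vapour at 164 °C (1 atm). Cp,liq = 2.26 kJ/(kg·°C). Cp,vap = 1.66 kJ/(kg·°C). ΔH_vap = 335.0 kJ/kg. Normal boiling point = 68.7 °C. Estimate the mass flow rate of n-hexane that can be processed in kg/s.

ṁ = 16.2 kg/s

Δh = 2.26×(68.7−24.4) + 335.0 + 1.66×(164−68.7) = 593.32 kJ/kg
Q = 577000 kJ/min = 9616.7 kJ/s = 9616.7 kJ/s
ṁ = Q/Δh = 9616.7 / 593.32 = 16.208 kg/s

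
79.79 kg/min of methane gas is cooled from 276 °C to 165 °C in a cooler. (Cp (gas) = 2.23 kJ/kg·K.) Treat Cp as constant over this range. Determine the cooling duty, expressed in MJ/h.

Q_c = 1190 MJ/h

Q = ṁ·Cp·ΔT = 79.79 × 2.23 × (165 − 276) = -19750 kJ/min
Converting: 19750 / 60 s = 329.17 kW
Cooling duty = 1185 MJ/h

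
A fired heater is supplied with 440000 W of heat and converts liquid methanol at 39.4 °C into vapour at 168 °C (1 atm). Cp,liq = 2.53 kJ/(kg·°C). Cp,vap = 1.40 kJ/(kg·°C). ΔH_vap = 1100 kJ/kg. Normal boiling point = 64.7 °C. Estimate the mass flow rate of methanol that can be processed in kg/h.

ṁ = 1210 kg/h

Δh = 2.53×(64.7−39.4) + 1100 + 1.40×(168−64.7) = 1308.6 kJ/kg
Q = 440000 W = 440 kJ/s = 1.584e+06 kJ/h
ṁ = Q/Δh = 1.584e+06 / 1308.6 = 1210.4 kg/h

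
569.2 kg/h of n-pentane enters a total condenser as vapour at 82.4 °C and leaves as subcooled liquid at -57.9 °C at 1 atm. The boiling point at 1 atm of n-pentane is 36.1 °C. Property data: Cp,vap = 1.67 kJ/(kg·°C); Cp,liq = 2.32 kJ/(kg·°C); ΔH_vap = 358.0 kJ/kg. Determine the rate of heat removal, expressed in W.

vapour 82.4→36.1 °C: -77.321 kJ/kg
condensation at 36.1 °C: -358 kJ/kg
liquid 36.1→-57.9 °C: -218.08 kJ/kg
Δh = -77.321 + -358 + -218.08 = -653.4 kJ/kg
Q = ṁ·Δh = 569.2 kg/h × -653.4 kJ/kg = -371920 kJ/h
|Q| = 103.31 kW = 103310 W

Q_c = 103000 W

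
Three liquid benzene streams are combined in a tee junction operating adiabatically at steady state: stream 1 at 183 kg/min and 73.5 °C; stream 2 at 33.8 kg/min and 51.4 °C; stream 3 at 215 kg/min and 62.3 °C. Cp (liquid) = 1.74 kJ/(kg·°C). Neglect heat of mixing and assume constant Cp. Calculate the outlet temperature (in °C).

Adiabatic, steady state ⇒ Σ ṁᵢCp,ᵢ(T_out − Tᵢ) = 0
T_out = Σ ṁᵢCp,ᵢTᵢ / Σ ṁᵢCp,ᵢ
      = 49733 / 751.33 = 66.193 °C

T_out = 66.2 °C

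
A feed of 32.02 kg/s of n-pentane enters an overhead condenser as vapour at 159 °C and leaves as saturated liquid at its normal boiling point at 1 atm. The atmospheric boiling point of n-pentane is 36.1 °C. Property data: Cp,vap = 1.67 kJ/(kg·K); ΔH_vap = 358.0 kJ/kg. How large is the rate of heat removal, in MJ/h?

vapour 159→36.1 °C: -205.24 kJ/kg
condensation at 36.1 °C: -358 kJ/kg
Δh = -205.24 + -358 = -563.24 kJ/kg
Q = ṁ·Δh = 32.02 kg/s × -563.24 kJ/kg = -18035 kJ/s
|Q| = 18035 kW = 64926 MJ/h

Q_c = 64900 MJ/h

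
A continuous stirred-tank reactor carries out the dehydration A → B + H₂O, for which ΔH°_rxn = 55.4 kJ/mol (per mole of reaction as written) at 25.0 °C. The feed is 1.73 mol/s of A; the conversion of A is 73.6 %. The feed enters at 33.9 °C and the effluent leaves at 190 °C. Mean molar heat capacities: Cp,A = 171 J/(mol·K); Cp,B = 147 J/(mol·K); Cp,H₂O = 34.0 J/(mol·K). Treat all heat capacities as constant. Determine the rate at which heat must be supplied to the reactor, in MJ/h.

Q_in = 428 MJ/h

Extent of reaction ξ = 0.736 × 1.73 = 1.2733 mol/s
Reaction term: ξ·ΔH°_rxn = 1.2733 × 55.4 = 70.54 kJ/s
Sensible, feed 33.9→25 °C: -2.6329 kJ/s
Outlet flows (mol/s): A 0.45672, B 1.2733, H₂O 1.2733
Sensible, products 25→190 °C: 50.913 kJ/s
Q = ΔH = 118.82 kJ/s = 118.82 kW
Heat supplied = 427.75 MJ/h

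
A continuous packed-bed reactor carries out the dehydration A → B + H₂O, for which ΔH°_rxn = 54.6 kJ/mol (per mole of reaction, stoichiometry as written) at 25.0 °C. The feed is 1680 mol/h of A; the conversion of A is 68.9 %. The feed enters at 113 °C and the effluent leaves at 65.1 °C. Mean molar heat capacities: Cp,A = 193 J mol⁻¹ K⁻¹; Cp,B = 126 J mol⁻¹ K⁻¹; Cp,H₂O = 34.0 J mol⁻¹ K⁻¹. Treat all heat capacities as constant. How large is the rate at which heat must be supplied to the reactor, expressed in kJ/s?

Extent of reaction ξ = 0.689 × 1680 = 1157.5 mol/h
Reaction term: ξ·ΔH°_rxn = 1157.5 × 54.6 = 63201 kJ/h
Sensible, feed 113→25 °C: -28533 kJ/h
Outlet flows (mol/h): A 522.48, B 1157.5, H₂O 1157.5
Sensible, products 25→65.1 °C: 11470 kJ/h
Q = ΔH = 46138 kJ/h = 12.816 kW
Heat supplied = 12.816 kJ/s

Q_in = 12.8 kJ/s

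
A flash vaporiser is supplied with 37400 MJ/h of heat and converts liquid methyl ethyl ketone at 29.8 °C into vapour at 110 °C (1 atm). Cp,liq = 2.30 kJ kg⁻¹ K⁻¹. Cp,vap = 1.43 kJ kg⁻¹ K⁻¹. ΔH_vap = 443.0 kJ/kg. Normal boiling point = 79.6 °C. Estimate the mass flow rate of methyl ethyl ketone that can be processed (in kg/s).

Δh = 2.30×(79.6−29.8) + 443.0 + 1.43×(110−79.6) = 601.01 kJ/kg
Q = 37400 MJ/h = 10389 kJ/s = 10389 kJ/s
ṁ = Q/Δh = 10389 / 601.01 = 17.286 kg/s

ṁ = 17.3 kg/s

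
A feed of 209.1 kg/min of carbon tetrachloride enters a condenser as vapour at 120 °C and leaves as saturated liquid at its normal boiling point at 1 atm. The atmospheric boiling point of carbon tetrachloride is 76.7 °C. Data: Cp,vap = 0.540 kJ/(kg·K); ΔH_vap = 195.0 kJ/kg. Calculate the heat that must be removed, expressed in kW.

vapour 120→76.7 °C: -23.382 kJ/kg
condensation at 76.7 °C: -195 kJ/kg
Δh = -23.382 + -195 = -218.38 kJ/kg
Q = ṁ·Δh = 209.1 kg/min × -218.38 kJ/kg = -45664 kJ/min
|Q| = 761.06 kW

Q_c = 761 kW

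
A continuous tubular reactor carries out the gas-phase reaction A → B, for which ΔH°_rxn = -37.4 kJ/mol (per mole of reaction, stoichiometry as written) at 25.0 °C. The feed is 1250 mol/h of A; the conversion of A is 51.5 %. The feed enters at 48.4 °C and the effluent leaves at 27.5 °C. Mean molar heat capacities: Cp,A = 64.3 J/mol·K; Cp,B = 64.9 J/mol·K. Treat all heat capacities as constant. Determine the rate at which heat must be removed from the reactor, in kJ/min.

Q_out = 429 kJ/min

Extent of reaction ξ = 0.515 × 1250 = 643.75 mol/h
Reaction term: ξ·ΔH°_rxn = 643.75 × -37.4 = -24076 kJ/h
Sensible, feed 48.4→25 °C: -1880.8 kJ/h
Outlet flows (mol/h): A 606.25, B 643.75
Sensible, products 25→27.5 °C: 201.9 kJ/h
Q = ΔH = -25755 kJ/h = -7.1542 kW
Heat removed = 429.25 kJ/min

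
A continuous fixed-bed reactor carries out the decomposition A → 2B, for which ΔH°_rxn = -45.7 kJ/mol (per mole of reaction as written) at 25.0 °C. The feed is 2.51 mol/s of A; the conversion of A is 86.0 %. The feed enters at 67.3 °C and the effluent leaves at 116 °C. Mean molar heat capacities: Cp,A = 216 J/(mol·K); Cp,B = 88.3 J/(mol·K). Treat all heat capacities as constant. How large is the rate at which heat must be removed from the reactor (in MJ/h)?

Q_out = 288 MJ/h

Extent of reaction ξ = 0.860 × 2.51 = 2.1586 mol/s
Reaction term: ξ·ΔH°_rxn = 2.1586 × -45.7 = -98.648 kJ/s
Sensible, feed 67.3→25 °C: -22.933 kJ/s
Outlet flows (mol/s): A 0.3514, B 4.3172
Sensible, products 25→116 °C: 41.597 kJ/s
Q = ΔH = -79.984 kJ/s = -79.984 kW
Heat removed = 287.94 MJ/h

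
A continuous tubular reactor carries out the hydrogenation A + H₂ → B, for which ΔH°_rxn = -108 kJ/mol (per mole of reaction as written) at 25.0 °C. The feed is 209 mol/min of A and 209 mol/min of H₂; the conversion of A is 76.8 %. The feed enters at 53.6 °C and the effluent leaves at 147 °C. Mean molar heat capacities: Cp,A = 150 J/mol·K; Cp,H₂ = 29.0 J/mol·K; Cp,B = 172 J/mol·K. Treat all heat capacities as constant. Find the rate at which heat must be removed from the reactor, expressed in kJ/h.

Extent of reaction ξ = 0.768 × 209 = 160.51 mol/min
Reaction term: ξ·ΔH°_rxn = 160.51 × -108 = -17335 kJ/min
Sensible, feed 53.6→25 °C: -1070 kJ/min
Outlet flows (mol/min): A 48.488, H₂ 48.488, B 160.51
Sensible, products 25→147 °C: 4427.1 kJ/min
Q = ΔH = -13978 kJ/min = -232.97 kW
Heat removed = 838690 kJ/h

Q_out = 839000 kJ/h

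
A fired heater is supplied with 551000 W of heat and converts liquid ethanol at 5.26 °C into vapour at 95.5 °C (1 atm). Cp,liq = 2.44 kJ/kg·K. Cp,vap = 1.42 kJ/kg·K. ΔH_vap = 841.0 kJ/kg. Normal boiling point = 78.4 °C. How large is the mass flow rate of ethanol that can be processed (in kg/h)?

ṁ = 1900 kg/h

Δh = 2.44×(78.4−5.26) + 841.0 + 1.42×(95.5−78.4) = 1043.7 kJ/kg
Q = 551000 W = 551 kJ/s = 1.9836e+06 kJ/h
ṁ = Q/Δh = 1.9836e+06 / 1043.7 = 1900.5 kg/h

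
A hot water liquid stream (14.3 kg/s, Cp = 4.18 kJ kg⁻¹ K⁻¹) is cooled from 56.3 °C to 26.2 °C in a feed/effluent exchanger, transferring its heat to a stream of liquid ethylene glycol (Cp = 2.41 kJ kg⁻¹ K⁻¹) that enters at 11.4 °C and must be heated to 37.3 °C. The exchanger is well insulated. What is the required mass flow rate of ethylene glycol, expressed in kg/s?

Heat released by hot stream: Q = 14.3 × 4.18 × (56.3 − 26.2) = 1799.2 kJ/s
Energy balance on cold side (adiabatic exchanger): Q = ṁ_c·Cp_c·(T_c,out − T_c,in)
ṁ_c = 1799.2 / [2.41 × (37.3 − 11.4)] = 28.825 kg/s

ṁ_c = 28.8 kg/s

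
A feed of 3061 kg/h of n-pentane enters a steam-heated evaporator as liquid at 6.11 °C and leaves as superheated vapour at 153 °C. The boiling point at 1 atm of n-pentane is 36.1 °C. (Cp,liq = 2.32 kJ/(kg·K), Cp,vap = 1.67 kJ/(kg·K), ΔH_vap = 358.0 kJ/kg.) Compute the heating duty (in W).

liquid 6.11→36.1 °C: 69.577 kJ/kg
vaporisation at 36.1 °C: 358 kJ/kg
vapour 36.1→153 °C: 195.22 kJ/kg
Δh = 69.577 + 358 + 195.22 = 622.8 kJ/kg
Q = ṁ·Δh = 3061 kg/h × 622.8 kJ/kg = 1.9064e+06 kJ/h
|Q| = 529.55 kW = 529550 W

Q = 530000 W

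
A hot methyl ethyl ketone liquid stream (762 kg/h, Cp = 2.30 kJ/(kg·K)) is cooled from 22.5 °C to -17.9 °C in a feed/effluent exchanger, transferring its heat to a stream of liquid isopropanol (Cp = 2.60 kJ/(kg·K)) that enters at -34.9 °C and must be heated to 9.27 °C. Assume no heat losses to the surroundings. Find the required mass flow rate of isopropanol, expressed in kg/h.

ṁ_c = 617 kg/h

Heat released by hot stream: Q = 762 × 2.30 × (22.5 − -17.9) = 70805 kJ/h
Energy balance on cold side (adiabatic exchanger): Q = ṁ_c·Cp_c·(T_c,out − T_c,in)
ṁ_c = 70805 / [2.60 × (9.27 − -34.9)] = 616.54 kg/h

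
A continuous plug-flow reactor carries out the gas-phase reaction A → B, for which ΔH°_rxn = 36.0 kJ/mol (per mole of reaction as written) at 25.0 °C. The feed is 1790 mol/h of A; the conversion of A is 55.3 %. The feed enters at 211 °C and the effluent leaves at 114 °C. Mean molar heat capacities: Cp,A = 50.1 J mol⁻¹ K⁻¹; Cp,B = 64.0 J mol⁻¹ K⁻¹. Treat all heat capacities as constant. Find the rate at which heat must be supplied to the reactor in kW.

Extent of reaction ξ = 0.553 × 1790 = 989.87 mol/h
Reaction term: ξ·ΔH°_rxn = 989.87 × 36.0 = 35635 kJ/h
Sensible, feed 211→25 °C: -16680 kJ/h
Outlet flows (mol/h): A 800.13, B 989.87
Sensible, products 25→114 °C: 9206 kJ/h
Q = ΔH = 28161 kJ/h = 7.8225 kW
Heat supplied = 7.8225 kW

Q_in = 7.82 kW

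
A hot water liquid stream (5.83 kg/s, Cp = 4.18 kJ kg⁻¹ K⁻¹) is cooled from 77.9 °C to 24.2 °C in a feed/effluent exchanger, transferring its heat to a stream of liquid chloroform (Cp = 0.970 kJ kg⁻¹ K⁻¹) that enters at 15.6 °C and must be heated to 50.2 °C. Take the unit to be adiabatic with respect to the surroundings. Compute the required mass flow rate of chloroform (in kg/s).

Heat released by hot stream: Q = 5.83 × 4.18 × (77.9 − 24.2) = 1308.6 kJ/s
Energy balance on cold side (adiabatic exchanger): Q = ṁ_c·Cp_c·(T_c,out − T_c,in)
ṁ_c = 1308.6 / [0.970 × (50.2 − 15.6)] = 38.992 kg/s

ṁ_c = 39.0 kg/s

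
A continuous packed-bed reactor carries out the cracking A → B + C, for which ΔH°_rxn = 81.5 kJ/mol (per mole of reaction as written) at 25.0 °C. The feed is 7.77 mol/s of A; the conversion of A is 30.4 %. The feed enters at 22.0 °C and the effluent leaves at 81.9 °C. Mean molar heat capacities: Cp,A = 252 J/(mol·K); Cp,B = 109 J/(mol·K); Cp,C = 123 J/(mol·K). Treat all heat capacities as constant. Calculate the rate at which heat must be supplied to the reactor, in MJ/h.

Q_in = 1110 MJ/h

Extent of reaction ξ = 0.304 × 7.77 = 2.3621 mol/s
Reaction term: ξ·ΔH°_rxn = 2.3621 × 81.5 = 192.51 kJ/s
Sensible, feed 22.0→25 °C: 5.8741 kJ/s
Outlet flows (mol/s): A 5.4079, B 2.3621, C 2.3621
Sensible, products 25→81.9 °C: 108.72 kJ/s
Q = ΔH = 307.11 kJ/s = 307.11 kW
Heat supplied = 1105.6 MJ/h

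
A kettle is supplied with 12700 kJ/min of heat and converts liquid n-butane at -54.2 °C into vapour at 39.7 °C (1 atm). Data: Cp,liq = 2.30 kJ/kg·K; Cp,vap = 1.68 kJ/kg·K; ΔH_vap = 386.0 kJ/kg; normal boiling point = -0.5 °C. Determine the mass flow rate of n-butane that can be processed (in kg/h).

Δh = 2.30×(-0.5−-54.2) + 386.0 + 1.68×(39.7−-0.5) = 577.05 kJ/kg
Q = 12700 kJ/min = 211.67 kJ/s = 762000 kJ/h
ṁ = Q/Δh = 762000 / 577.05 = 1320.5 kg/h

ṁ = 1320 kg/h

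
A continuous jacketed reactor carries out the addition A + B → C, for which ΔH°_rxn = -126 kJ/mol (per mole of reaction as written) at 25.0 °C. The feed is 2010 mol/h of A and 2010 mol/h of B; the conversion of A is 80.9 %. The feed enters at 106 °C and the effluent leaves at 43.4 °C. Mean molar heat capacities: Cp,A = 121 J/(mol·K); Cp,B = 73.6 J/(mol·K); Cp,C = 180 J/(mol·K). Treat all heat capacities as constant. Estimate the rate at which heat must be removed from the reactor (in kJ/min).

Extent of reaction ξ = 0.809 × 2010 = 1626.1 mol/h
Reaction term: ξ·ΔH°_rxn = 1626.1 × -126 = -204890 kJ/h
Sensible, feed 106→25 °C: -31683 kJ/h
Outlet flows (mol/h): A 383.91, B 383.91, C 1626.1
Sensible, products 25→43.4 °C: 6760.3 kJ/h
Q = ΔH = -229810 kJ/h = -63.836 kW
Heat removed = 3830.2 kJ/min

Q_out = 3830 kJ/min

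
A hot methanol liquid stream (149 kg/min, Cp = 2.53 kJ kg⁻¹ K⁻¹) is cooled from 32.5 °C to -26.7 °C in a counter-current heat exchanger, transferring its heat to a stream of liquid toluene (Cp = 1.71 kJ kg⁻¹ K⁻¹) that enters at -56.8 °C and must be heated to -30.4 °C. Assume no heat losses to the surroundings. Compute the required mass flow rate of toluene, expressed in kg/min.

Heat released by hot stream: Q = 149 × 2.53 × (32.5 − -26.7) = 22317 kJ/min
Energy balance on cold side (adiabatic exchanger): Q = ṁ_c·Cp_c·(T_c,out − T_c,in)
ṁ_c = 22317 / [1.71 × (-30.4 − -56.8)] = 494.34 kg/min

ṁ_c = 494 kg/min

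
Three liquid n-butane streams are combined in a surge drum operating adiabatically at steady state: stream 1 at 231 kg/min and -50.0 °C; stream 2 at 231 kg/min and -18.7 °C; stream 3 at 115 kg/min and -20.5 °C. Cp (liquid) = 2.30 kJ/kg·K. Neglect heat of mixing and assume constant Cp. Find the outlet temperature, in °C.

T_out = -31.6 °C

Adiabatic, steady state ⇒ Σ ṁᵢCp,ᵢ(T_out − Tᵢ) = 0
T_out = Σ ṁᵢCp,ᵢTᵢ / Σ ṁᵢCp,ᵢ
      = -41923 / 1327.1 = -31.59 °C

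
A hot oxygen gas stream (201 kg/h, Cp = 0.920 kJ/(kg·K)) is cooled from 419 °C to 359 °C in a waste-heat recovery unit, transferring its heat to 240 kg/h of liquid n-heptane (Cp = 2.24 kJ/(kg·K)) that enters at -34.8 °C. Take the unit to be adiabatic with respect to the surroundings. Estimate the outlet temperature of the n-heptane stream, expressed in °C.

Heat released by hot stream: Q = 201 × 0.920 × (419 − 359) = 11095 kJ/h
Energy balance on cold side (adiabatic exchanger): Q = ṁ_c·Cp_c·(T_c,out − T_c,in)
T_c,out = -34.8 + 11095/(240 × 2.24) = -14.162 °C

T_c,out = -14.2 °C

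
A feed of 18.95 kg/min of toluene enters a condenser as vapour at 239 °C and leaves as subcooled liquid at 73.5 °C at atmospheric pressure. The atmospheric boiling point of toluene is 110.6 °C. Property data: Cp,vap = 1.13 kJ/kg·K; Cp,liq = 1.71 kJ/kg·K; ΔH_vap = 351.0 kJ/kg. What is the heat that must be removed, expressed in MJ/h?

Q_c = 636 MJ/h

vapour 239→110.6 °C: -145.09 kJ/kg
condensation at 110.6 °C: -351 kJ/kg
liquid 110.6→73.5 °C: -63.441 kJ/kg
Δh = -145.09 + -351 + -63.441 = -559.53 kJ/kg
Q = ṁ·Δh = 18.95 kg/min × -559.53 kJ/kg = -10603 kJ/min
|Q| = 176.72 kW = 636.19 MJ/h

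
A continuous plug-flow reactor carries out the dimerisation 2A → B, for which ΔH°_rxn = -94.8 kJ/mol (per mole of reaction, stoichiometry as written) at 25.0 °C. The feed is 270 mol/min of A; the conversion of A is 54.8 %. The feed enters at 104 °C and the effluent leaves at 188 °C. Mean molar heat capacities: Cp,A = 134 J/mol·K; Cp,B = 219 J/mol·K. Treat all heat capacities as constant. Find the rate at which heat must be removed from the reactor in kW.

Q_out = 76.1 kW

Extent of reaction ξ = 0.548 × 270 / 2 = 73.98 mol/min
Reaction term: ξ·ΔH°_rxn = 73.98 × -94.8 = -7013.3 kJ/min
Sensible, feed 104→25 °C: -2858.2 kJ/min
Outlet flows (mol/min): A 122.04, B 73.98
Sensible, products 25→188 °C: 5306.5 kJ/min
Q = ΔH = -4565.1 kJ/min = -76.084 kW
Heat removed = 76.084 kW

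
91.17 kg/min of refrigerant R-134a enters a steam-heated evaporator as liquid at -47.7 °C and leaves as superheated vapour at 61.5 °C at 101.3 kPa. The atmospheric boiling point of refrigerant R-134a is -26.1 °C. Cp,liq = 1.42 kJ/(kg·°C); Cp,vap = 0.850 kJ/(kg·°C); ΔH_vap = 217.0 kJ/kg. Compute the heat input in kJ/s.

Q = 489 kJ/s

liquid -47.7→-26.1 °C: 30.672 kJ/kg
vaporisation at -26.1 °C: 217 kJ/kg
vapour -26.1→61.5 °C: 74.46 kJ/kg
Δh = 30.672 + 217 + 74.46 = 322.13 kJ/kg
Q = ṁ·Δh = 91.17 kg/min × 322.13 kJ/kg = 29369 kJ/min
|Q| = 489.48 kW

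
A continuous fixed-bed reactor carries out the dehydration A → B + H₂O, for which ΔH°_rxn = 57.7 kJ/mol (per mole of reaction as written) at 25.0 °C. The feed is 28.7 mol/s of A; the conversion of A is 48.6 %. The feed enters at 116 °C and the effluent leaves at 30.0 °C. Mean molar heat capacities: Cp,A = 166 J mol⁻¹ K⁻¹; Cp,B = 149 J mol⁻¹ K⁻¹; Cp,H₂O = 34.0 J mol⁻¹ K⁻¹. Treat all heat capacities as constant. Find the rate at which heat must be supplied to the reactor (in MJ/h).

Q_in = 1430 MJ/h

Extent of reaction ξ = 0.486 × 28.7 = 13.948 mol/s
Reaction term: ξ·ΔH°_rxn = 13.948 × 57.7 = 804.81 kJ/s
Sensible, feed 116→25 °C: -433.54 kJ/s
Outlet flows (mol/s): A 14.752, B 13.948, H₂O 13.948
Sensible, products 25→30.0 °C: 25.007 kJ/s
Q = ΔH = 396.28 kJ/s = 396.28 kW
Heat supplied = 1426.6 MJ/h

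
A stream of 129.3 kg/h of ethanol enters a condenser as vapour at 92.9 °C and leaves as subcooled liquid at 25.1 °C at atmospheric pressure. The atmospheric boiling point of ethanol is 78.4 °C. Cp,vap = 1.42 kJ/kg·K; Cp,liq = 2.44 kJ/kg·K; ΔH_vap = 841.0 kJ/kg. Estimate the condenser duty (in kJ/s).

vapour 92.9→78.4 °C: -20.59 kJ/kg
condensation at 78.4 °C: -841 kJ/kg
liquid 78.4→25.1 °C: -130.05 kJ/kg
Δh = -20.59 + -841 + -130.05 = -991.64 kJ/kg
Q = ṁ·Δh = 129.3 kg/h × -991.64 kJ/kg = -128220 kJ/h
|Q| = 35.616 kW

Q_c = 35.6 kJ/s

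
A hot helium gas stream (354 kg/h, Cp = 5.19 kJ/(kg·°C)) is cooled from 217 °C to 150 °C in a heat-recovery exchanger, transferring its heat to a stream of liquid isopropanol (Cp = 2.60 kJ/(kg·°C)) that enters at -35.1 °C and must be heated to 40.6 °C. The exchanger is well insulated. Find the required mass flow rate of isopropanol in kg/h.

Heat released by hot stream: Q = 354 × 5.19 × (217 − 150) = 123100 kJ/h
Energy balance on cold side (adiabatic exchanger): Q = ṁ_c·Cp_c·(T_c,out − T_c,in)
ṁ_c = 123100 / [2.60 × (40.6 − -35.1)] = 625.43 kg/h

ṁ_c = 625 kg/h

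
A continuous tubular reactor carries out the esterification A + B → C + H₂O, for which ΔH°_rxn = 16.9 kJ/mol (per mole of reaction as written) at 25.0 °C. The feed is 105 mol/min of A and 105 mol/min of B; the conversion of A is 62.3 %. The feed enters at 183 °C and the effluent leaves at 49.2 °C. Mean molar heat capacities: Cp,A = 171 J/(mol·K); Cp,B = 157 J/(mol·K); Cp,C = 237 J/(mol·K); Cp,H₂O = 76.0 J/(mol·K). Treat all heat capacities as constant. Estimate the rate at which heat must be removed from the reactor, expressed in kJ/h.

Extent of reaction ξ = 0.623 × 105 = 65.415 mol/min
Reaction term: ξ·ΔH°_rxn = 65.415 × 16.9 = 1105.5 kJ/min
Sensible, feed 183→25 °C: -5441.5 kJ/min
Outlet flows (mol/min): A 39.585, B 39.585, C 65.415, H₂O 65.415
Sensible, products 25→49.2 °C: 809.7 kJ/min
Q = ΔH = -3526.3 kJ/min = -58.772 kW
Heat removed = 211580 kJ/h

Q_out = 212000 kJ/h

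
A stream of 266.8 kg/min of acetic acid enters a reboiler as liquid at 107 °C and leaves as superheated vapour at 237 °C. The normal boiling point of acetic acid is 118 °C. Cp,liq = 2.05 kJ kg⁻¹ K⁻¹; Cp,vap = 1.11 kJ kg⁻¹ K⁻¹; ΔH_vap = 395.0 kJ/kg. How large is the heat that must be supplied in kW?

liquid 107→118 °C: 22.55 kJ/kg
vaporisation at 118 °C: 395 kJ/kg
vapour 118→237 °C: 132.09 kJ/kg
Δh = 22.55 + 395 + 132.09 = 549.64 kJ/kg
Q = ṁ·Δh = 266.8 kg/min × 549.64 kJ/kg = 146640 kJ/min
|Q| = 2444.1 kW

Q = 2440 kW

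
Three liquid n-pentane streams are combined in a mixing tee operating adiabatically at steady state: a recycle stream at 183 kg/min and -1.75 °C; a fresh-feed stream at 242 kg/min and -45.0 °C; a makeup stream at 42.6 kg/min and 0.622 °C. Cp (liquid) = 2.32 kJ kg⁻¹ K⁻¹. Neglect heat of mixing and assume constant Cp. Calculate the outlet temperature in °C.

T_out = -23.9 °C

Energy balance with Q = 0: Σ ṁᵢCp,ᵢ(T_out − Tᵢ) = 0
Σ ṁᵢCp,ᵢTᵢ = 183×2.32×-1.75 + 242×2.32×-45.0 + 42.6×2.32×0.622 = -25946
Σ ṁᵢCp,ᵢ = 183×2.32 + 242×2.32 + 42.6×2.32 = 1084.8
T_out = -25946 / 1084.8 = -23.917 °C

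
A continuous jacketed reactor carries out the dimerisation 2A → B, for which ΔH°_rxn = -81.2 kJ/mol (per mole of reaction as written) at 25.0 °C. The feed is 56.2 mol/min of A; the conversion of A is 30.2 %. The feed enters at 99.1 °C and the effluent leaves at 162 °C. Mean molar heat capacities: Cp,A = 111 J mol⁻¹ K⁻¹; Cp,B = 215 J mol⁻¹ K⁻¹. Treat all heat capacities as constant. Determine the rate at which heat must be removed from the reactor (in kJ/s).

Q_out = 5.08 kJ/s

Extent of reaction ξ = 0.302 × 56.2 / 2 = 8.4862 mol/min
Reaction term: ξ·ΔH°_rxn = 8.4862 × -81.2 = -689.08 kJ/min
Sensible, feed 99.1→25 °C: -462.25 kJ/min
Outlet flows (mol/min): A 39.228, B 8.4862
Sensible, products 25→162 °C: 846.5 kJ/min
Q = ΔH = -304.83 kJ/min = -5.0806 kW
Heat removed = 5.0806 kJ/s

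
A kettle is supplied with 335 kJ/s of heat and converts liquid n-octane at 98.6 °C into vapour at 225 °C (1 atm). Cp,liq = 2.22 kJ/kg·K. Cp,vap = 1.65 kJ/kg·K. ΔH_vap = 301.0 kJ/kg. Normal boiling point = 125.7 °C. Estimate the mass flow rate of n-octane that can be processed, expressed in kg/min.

Δh = 2.22×(125.7−98.6) + 301.0 + 1.65×(225−125.7) = 525.01 kJ/kg
Q = 335 kJ/s = 335 kJ/s = 20100 kJ/min
ṁ = Q/Δh = 20100 / 525.01 = 38.285 kg/min

ṁ = 38.3 kg/min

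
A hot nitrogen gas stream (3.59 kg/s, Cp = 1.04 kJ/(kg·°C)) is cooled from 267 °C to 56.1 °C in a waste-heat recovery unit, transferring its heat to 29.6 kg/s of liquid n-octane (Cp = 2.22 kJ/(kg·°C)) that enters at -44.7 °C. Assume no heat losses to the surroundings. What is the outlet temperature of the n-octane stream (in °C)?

T_c,out = -32.7 °C

Heat released by hot stream: Q = 3.59 × 1.04 × (267 − 56.1) = 787.42 kJ/s
Energy balance on cold side (adiabatic exchanger): Q = ṁ_c·Cp_c·(T_c,out − T_c,in)
T_c,out = -44.7 + 787.42/(29.6 × 2.22) = -32.717 °C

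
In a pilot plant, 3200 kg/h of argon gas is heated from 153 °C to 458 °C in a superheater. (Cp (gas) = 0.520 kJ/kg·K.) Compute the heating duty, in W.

Q = 141000 W

Q = ṁ·Cp·ΔT = 3200 × 0.520 × (458 − 153) = 507520 kJ/h
Converting: 507520 / 3600 s = 140.98 kW
Heating duty = 140980 W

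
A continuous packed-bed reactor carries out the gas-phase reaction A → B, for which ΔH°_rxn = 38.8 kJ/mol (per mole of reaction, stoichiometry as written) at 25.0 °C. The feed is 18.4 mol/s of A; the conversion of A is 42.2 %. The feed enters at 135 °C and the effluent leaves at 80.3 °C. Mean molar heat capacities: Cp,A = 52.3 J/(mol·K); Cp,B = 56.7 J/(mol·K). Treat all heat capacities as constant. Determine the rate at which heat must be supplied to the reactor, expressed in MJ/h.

Extent of reaction ξ = 0.422 × 18.4 = 7.7648 mol/s
Reaction term: ξ·ΔH°_rxn = 7.7648 × 38.8 = 301.27 kJ/s
Sensible, feed 135→25 °C: -105.86 kJ/s
Outlet flows (mol/s): A 10.635, B 7.7648
Sensible, products 25→80.3 °C: 55.106 kJ/s
Q = ΔH = 250.52 kJ/s = 250.52 kW
Heat supplied = 901.89 MJ/h

Q_in = 902 MJ/h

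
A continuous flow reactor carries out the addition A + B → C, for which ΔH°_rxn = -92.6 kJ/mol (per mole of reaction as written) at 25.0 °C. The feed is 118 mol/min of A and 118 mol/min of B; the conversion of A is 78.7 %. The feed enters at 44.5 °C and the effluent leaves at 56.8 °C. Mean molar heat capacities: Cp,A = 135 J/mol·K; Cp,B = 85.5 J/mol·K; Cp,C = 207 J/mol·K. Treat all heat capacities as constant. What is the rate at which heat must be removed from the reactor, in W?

Q_out = 139000 W

Extent of reaction ξ = 0.787 × 118 = 92.866 mol/min
Reaction term: ξ·ΔH°_rxn = 92.866 × -92.6 = -8599.4 kJ/min
Sensible, feed 44.5→25 °C: -507.37 kJ/min
Outlet flows (mol/min): A 25.134, B 25.134, C 92.866
Sensible, products 25→56.8 °C: 787.54 kJ/min
Q = ΔH = -8319.2 kJ/min = -138.65 kW
Heat removed = 138650 W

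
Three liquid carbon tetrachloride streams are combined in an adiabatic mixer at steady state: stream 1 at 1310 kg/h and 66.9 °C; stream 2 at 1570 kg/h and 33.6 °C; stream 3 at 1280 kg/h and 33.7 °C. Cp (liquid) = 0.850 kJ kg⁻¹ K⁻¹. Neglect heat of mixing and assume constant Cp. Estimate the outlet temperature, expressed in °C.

No heat crosses the boundary, so H_out = H_in.
Σ ṁᵢCp,ᵢTᵢ = 1310×0.850×66.9 + 1570×0.850×33.6 + 1280×0.850×33.7 = 156000
Σ ṁᵢCp,ᵢ = 1310×0.850 + 1570×0.850 + 1280×0.850 = 3536
T_out = 156000 / 3536 = 44.117 °C

T_out = 44.1 °C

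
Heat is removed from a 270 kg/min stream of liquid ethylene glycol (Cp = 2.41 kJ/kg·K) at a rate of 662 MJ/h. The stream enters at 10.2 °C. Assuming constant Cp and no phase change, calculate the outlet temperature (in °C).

T_out = -6.76 °C

Q = 662 MJ/h = 11033 kJ/min
ΔT = Q/(ṁ·Cp) = 11033/(270×2.41) = 16.956 K
T_out = 10.2 − 16.956 = -6.7561 °C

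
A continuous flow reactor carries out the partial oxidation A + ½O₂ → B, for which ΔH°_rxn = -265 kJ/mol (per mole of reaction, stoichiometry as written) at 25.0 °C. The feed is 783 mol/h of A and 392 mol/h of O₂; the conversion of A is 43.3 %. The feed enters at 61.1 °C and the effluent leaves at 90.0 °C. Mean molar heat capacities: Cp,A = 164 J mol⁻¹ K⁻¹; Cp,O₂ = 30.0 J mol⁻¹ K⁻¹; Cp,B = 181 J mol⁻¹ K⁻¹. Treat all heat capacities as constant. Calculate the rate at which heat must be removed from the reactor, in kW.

Q_out = 23.8 kW

Extent of reaction ξ = 0.433 × 783 = 339.04 mol/h
Reaction term: ξ·ΔH°_rxn = 339.04 × -265 = -89845 kJ/h
Sensible, feed 61.1→25 °C: -5060.2 kJ/h
Outlet flows (mol/h): A 443.96, O₂ 222.48, B 339.04
Sensible, products 25→90.0 °C: 9155.3 kJ/h
Q = ΔH = -85750 kJ/h = -23.82 kW
Heat removed = 23.82 kW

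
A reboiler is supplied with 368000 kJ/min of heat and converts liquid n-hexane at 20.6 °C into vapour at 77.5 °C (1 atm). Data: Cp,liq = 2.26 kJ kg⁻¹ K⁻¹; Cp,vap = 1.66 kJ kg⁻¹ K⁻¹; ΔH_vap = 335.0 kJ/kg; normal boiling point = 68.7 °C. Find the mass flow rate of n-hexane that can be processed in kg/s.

Δh = 2.26×(68.7−20.6) + 335.0 + 1.66×(77.5−68.7) = 458.31 kJ/kg
Q = 368000 kJ/min = 6133.3 kJ/s = 6133.3 kJ/s
ṁ = Q/Δh = 6133.3 / 458.31 = 13.382 kg/s

ṁ = 13.4 kg/s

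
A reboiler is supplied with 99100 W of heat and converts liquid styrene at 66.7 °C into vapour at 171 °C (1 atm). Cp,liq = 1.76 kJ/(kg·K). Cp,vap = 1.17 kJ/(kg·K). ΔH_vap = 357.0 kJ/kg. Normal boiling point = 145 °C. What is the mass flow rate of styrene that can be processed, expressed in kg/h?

ṁ = 679 kg/h

Δh = 1.76×(145−66.7) + 357.0 + 1.17×(171−145) = 525.23 kJ/kg
Q = 99100 W = 99.1 kJ/s = 356760 kJ/h
ṁ = Q/Δh = 356760 / 525.23 = 679.25 kg/h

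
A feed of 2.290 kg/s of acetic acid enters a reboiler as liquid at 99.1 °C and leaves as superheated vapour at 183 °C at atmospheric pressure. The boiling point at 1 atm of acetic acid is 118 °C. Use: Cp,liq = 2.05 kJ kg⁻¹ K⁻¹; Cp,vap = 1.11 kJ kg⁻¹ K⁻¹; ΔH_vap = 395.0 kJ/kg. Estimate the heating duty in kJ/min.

liquid 99.1→118 °C: 38.745 kJ/kg
vaporisation at 118 °C: 395 kJ/kg
vapour 118→183 °C: 72.15 kJ/kg
Δh = 38.745 + 395 + 72.15 = 505.9 kJ/kg
Q = ṁ·Δh = 2.290 kg/s × 505.9 kJ/kg = 1158.5 kJ/s
|Q| = 1158.5 kW = 69510 kJ/min

Q = 69500 kJ/min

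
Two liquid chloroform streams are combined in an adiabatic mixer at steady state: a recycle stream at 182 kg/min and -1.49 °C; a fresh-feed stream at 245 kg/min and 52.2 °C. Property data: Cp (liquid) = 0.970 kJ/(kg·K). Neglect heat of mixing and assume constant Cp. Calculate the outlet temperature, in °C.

Adiabatic, steady state ⇒ Σ ṁᵢCp,ᵢ(T_out − Tᵢ) = 0
T_out = Σ ṁᵢCp,ᵢTᵢ / Σ ṁᵢCp,ᵢ
      = 12142 / 414.19 = 29.316 °C

T_out = 29.3 °C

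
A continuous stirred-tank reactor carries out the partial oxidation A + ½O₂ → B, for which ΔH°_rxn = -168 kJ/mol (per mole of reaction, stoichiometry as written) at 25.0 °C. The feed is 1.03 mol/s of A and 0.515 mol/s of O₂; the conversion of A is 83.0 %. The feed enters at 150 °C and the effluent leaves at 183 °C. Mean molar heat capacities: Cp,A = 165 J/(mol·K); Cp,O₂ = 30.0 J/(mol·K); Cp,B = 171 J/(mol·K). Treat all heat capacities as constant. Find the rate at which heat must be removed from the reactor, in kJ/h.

Extent of reaction ξ = 0.830 × 1.03 = 0.8549 mol/s
Reaction term: ξ·ΔH°_rxn = 0.8549 × -168 = -143.62 kJ/s
Sensible, feed 150→25 °C: -23.175 kJ/s
Outlet flows (mol/s): A 0.1751, O₂ 0.08755, B 0.8549
Sensible, products 25→183 °C: 28.078 kJ/s
Q = ΔH = -138.72 kJ/s = -138.72 kW
Heat removed = 499390 kJ/h

Q_out = 499000 kJ/h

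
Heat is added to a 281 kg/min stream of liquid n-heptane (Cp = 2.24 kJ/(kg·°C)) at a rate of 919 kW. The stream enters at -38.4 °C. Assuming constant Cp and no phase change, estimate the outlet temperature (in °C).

T_out = 49.2 °C

Q = 919 kW = 55140 kJ/min
ΔT = Q/(ṁ·Cp) = 55140/(281×2.24) = 87.602 K
T_out = -38.4 + 87.602 = 49.202 °C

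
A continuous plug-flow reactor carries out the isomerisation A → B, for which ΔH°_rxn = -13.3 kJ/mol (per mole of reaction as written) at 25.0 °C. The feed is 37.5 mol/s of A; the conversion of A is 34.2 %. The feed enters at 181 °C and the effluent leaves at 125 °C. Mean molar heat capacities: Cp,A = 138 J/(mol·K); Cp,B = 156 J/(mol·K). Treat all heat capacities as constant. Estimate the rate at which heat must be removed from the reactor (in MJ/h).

Extent of reaction ξ = 0.342 × 37.5 = 12.825 mol/s
Reaction term: ξ·ΔH°_rxn = 12.825 × -13.3 = -170.57 kJ/s
Sensible, feed 181→25 °C: -807.3 kJ/s
Outlet flows (mol/s): A 24.675, B 12.825
Sensible, products 25→125 °C: 540.59 kJ/s
Q = ΔH = -437.29 kJ/s = -437.29 kW
Heat removed = 1574.2 MJ/h

Q_out = 1570 MJ/h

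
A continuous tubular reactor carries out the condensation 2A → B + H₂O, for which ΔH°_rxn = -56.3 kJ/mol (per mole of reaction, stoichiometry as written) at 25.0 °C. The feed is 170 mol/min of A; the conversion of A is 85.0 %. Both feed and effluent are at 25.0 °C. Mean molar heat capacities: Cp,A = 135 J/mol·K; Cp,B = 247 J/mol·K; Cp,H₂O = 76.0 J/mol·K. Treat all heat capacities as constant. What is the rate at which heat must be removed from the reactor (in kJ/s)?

Extent of reaction ξ = 0.850 × 170 / 2 = 72.25 mol/min
Reaction term: ξ·ΔH°_rxn = 72.25 × -56.3 = -4067.7 kJ/min
Q = ΔH = -4067.7 kJ/min = -67.795 kW
Heat removed = 67.795 kJ/s

Q_out = 67.8 kJ/s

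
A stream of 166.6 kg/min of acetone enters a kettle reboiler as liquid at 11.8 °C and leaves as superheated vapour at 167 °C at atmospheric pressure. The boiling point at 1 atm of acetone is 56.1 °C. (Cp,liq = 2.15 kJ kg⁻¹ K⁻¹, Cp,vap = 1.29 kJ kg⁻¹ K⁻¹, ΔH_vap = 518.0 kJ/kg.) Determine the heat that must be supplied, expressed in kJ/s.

Q = 2100 kJ/s

liquid 11.8→56.1 °C: 95.245 kJ/kg
vaporisation at 56.1 °C: 518 kJ/kg
vapour 56.1→167 °C: 143.06 kJ/kg
Δh = 95.245 + 518 + 143.06 = 756.31 kJ/kg
Q = ṁ·Δh = 166.6 kg/min × 756.31 kJ/kg = 126000 kJ/min
|Q| = 2100 kW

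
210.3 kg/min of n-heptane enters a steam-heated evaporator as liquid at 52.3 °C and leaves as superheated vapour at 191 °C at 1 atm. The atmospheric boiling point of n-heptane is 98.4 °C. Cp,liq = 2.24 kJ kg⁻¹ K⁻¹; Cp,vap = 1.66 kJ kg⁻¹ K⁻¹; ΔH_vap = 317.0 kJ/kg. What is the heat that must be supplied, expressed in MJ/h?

Q = 7240 MJ/h

liquid 52.3→98.4 °C: 103.26 kJ/kg
vaporisation at 98.4 °C: 317 kJ/kg
vapour 98.4→191 °C: 153.72 kJ/kg
Δh = 103.26 + 317 + 153.72 = 573.98 kJ/kg
Q = ṁ·Δh = 210.3 kg/min × 573.98 kJ/kg = 120710 kJ/min
|Q| = 2011.8 kW = 7242.5 MJ/h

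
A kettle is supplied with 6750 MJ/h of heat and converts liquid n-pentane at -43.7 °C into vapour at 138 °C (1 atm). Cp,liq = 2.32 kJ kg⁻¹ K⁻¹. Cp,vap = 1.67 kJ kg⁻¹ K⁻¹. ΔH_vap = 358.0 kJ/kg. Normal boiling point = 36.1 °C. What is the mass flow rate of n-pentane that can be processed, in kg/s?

ṁ = 2.63 kg/s

Δh = 2.32×(36.1−-43.7) + 358.0 + 1.67×(138−36.1) = 713.31 kJ/kg
Q = 6750 MJ/h = 1875 kJ/s = 1875 kJ/s
ṁ = Q/Δh = 1875 / 713.31 = 2.6286 kg/s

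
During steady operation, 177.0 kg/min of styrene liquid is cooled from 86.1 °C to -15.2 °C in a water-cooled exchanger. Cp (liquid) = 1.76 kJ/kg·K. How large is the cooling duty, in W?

Q = ṁ·Cp·ΔT = 177.0 × 1.76 × (-15.2 − 86.1) = -31557 kJ/min
Converting: 31557 / 60 s = 525.95 kW
Cooling duty = 525950 W

Q_c = 526000 W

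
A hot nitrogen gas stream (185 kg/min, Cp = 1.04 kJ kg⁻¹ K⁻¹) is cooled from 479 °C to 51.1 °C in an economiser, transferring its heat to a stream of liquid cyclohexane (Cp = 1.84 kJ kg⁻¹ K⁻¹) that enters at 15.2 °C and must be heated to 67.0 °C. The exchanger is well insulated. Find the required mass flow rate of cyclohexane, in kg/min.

ṁ_c = 864 kg/min

Heat released by hot stream: Q = 185 × 1.04 × (479 − 51.1) = 82328 kJ/min
Energy balance on cold side (adiabatic exchanger): Q = ṁ_c·Cp_c·(T_c,out − T_c,in)
ṁ_c = 82328 / [1.84 × (67.0 − 15.2)] = 863.77 kg/min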